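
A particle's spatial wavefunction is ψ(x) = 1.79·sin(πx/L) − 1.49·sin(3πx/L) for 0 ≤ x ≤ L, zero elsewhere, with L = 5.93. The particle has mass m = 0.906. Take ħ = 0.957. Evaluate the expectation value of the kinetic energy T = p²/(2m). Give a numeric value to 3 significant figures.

T = −(ħ²/2m) d²/dx², so ⟨T⟩ = −(ħ²/2m) ∫ ψ*·ψ'' dx / ∫|ψ|² dx; with m = 0.906.
d²/dx² sin(jπx/L) = −(jπ/L)²·sin(jπx/L); on 0 ≤ x ≤ L, ∫sin²(jπx/L) dx = L/2 and ∫sin(jπx/L)·sin(lπx/L) dx = 0 for j ≠ l, so only diagonal terms survive in ∫|ψ|² and ∫ψ·ψ″; ∫ψ·ψ′ dx = [ψ²/2] between the walls = 0.
State is unnormalized: ∫|ψ|² dx = 16.083, and ∫ψ*·(−ħ²/2m · ψ'') dx = 9.7519, so ⟨T⟩ = 9.7519 / 16.083.
⟨T⟩ = 0.60636.

0.606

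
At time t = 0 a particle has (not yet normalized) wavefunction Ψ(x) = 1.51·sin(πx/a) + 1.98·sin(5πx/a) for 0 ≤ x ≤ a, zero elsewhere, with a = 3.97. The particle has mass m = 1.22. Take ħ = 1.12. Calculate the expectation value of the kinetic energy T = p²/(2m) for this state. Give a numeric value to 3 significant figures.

5.21

T = −(ħ²/2m) d²/dx², so ⟨T⟩ = −(ħ²/2m) ∫ Ψ*·Ψ'' dx / ∫|Ψ|² dx; with m = 1.22.
d²/dx² sin(jπx/a) = −(jπ/a)²·sin(jπx/a); on 0 ≤ x ≤ a, ∫sin²(jπx/a) dx = a/2 and ∫sin(jπx/a)·sin(lπx/a) dx = 0 for j ≠ l, so only diagonal terms survive in ∫|Ψ|² and ∫Ψ·Ψ″; ∫Ψ·Ψ′ dx = [Ψ²/2] between the walls = 0.
State is unnormalized: ∫|Ψ|² dx = 12.308, and ∫Ψ*·(−ħ²/2m · Ψ'') dx = 64.089, so ⟨T⟩ = 64.089 / 12.308.
⟨T⟩ = 5.2071.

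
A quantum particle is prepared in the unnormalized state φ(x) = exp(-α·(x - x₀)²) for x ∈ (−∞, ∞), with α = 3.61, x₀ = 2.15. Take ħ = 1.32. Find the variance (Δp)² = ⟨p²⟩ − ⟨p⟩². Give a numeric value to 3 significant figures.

Compute ⟨p⟩ and ⟨p²⟩ separately; (Δp)² = ⟨p²⟩ − ⟨p⟩².
Gaussian moments (u = x − x₀): ∫u^(2j)·e^(−2αu²) du = (2j−1)!!/(4α)^j · √(π/(2α)), odd powers integrate to 0; here √(π/(2α)) = 0.65964. Derivatives: d/dx e^(−αu²) = −2αu·e^(−αu²), d²/dx² e^(−αu²) = (4α²u² − 2α)·e^(−αu²).
Normalization: ∫|φ|² dx = 0.65964.
⟨p⟩ = 0.0000 and ⟨p²⟩ = 6.2901.
(Δp)² = 6.2901 − (0.0000)² = 6.2901.

6.29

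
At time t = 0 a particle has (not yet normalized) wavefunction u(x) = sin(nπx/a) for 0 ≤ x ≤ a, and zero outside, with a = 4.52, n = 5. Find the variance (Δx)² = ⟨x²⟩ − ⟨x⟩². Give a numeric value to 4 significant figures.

Compute ⟨x⟩ and ⟨x²⟩ separately, then (Δx)² = ⟨x²⟩ − ⟨x⟩².
With sin²θ = (1 − cos2θ)/2 on 0 ≤ x ≤ a: ∫sin²(nπx/a) dx = a/2, ∫x·sin²(nπx/a) dx = a²/4, ∫x²·sin²(nπx/a) dx = a³·(1/6 − 1/(4n²π²)); higher powers xᵏ the same way, integrating xᵏ·cos(2nπx/a) by parts.
Normalization: ∫|u|² dx = 2.2600.
⟨x⟩ = 2.2600 and ⟨x²⟩ = 6.7687.
(Δx)² = 6.7687 − (2.2600)² = 1.6611.

1.661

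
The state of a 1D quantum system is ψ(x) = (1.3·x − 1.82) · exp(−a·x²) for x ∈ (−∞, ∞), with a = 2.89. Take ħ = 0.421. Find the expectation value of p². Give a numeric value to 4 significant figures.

0.5555

p² ψ = −ħ² d²ψ/dx²; ⟨p²⟩ = −ħ² ∫ ψ*·ψ'' dx / ∫|ψ|² dx.
Expand each integrand as polynomial × e^(−2ax²) and use ∫x^(2j)·e^(−2ax²) dx = (2j−1)!!/(4a)^j · √(π/(2a)), odd powers → 0; here √(π/(2a)) = 0.73724. Differentiate with the product rule, d/dx e^(−ax²) = −2ax·e^(−ax²).
State is unnormalized: ∫|ψ|² dx = 2.5498, and ∫ψ*·(−ħ² ψ'') dx = 1.4165, so ⟨p²⟩ = 1.4165 / 2.5498.
⟨p²⟩ = 0.55553.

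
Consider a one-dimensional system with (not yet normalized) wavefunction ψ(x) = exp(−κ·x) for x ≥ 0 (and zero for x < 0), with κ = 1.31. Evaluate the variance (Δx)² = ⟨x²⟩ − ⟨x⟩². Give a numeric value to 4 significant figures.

Compute ⟨x⟩ and ⟨x²⟩ separately, then (Δx)² = ⟨x²⟩ − ⟨x⟩².
Every integrand reduces to terms xʲ·e^(−2κx) on [0, ∞); use ∫₀^∞ xʲ·e^(−2κx) dx = j!/(2κ)^(j+1).
Normalization: ∫|ψ|² dx = 0.38168.
⟨x⟩ = 0.38168 and ⟨x²⟩ = 0.29136.
(Δx)² = 0.29136 − (0.38168)² = 0.14568.

0.1457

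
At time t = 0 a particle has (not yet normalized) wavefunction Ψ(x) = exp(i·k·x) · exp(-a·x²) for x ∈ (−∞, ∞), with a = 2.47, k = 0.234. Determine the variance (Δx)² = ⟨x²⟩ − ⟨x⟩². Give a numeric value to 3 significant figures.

Compute ⟨x⟩ and ⟨x²⟩ separately, then (Δx)² = ⟨x²⟩ − ⟨x⟩².
Gaussian moments: ∫x^(2j)·e^(−2ax²) dx = (2j−1)!!/(4a)^j · √(π/(2a)), odd powers integrate to 0; here √(π/(2a)) = 0.79746.
Normalization: ∫|Ψ|² dx = 0.79746.
⟨x⟩ = 0.0000 and ⟨x²⟩ = 0.10121.
(Δx)² = 0.10121 − (0.0000)² = 0.10121.

0.101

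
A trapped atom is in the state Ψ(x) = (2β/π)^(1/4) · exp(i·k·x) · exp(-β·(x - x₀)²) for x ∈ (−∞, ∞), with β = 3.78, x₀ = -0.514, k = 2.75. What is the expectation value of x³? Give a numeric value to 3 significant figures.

⟨x³⟩ = ∫ x³·|Ψ|² dx (integrals over the domain).
Gaussian moments (u = x − x₀): ∫u^(2j)·e^(−2βu²) du = (2j−1)!!/(4β)^j · √(π/(2β)), odd powers integrate to 0; here √(π/(2β)) = 0.64464.
⟨x³⟩ = -0.23778.

-0.238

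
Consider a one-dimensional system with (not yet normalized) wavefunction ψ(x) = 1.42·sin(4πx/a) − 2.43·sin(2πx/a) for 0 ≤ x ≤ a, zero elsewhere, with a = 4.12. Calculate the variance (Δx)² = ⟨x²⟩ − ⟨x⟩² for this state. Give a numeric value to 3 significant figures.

Compute ⟨x⟩ and ⟨x²⟩ separately, then (Δx)² = ⟨x²⟩ − ⟨x⟩².
On 0 ≤ x ≤ a (j ≠ l): ∫sin²(jπx/a) dx = a/2, ∫sin(jπx/a)·sin(lπx/a) dx = 0; diagonal moments ∫x·sin²(jπx/a) dx = a²/4, ∫x²·sin²(jπx/a) dx = a³·(1/6 − 1/(4j²π²)); cross terms ∫x·sin(jπx/a)·sin(lπx/a) dx = 0 for j + l even and −4jla²/(π²(j² − l²)²) for j + l odd, ∫x²·sin(jπx/a)·sin(lπx/a) dx = (−1)^(j+l)·4jla³/(π²(j² − l²)²); higher powers the same way via product-to-sum and parts.
Normalization: ∫|ψ|² dx = 16.318.
⟨x⟩ = 2.0600 and ⟨x²⟩ = 4.8182.
(Δx)² = 4.8182 − (2.0600)² = 0.57465.

0.575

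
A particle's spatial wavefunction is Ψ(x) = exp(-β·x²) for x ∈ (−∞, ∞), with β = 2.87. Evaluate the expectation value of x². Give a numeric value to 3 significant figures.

0.0871

⟨x²⟩ = ∫ x²·|Ψ|² dx / ∫|Ψ|² dx (integrals over the domain).
Gaussian moments: ∫x^(2j)·e^(−2βx²) dx = (2j−1)!!/(4β)^j · √(π/(2β)), odd powers integrate to 0; here √(π/(2β)) = 0.73981.
State is unnormalized: ∫|Ψ|² dx = 0.73981, and ∫Ψ*·x²·Ψ dx = 0.064443, so ⟨x²⟩ = 0.064443 / 0.73981.
⟨x²⟩ = 0.087108.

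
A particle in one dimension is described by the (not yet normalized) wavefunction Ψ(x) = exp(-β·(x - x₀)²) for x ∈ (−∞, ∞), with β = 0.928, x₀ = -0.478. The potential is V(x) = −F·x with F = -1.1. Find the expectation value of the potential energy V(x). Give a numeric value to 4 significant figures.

⟨V⟩ = ∫ V(x)·|Ψ|² dx / ∫|Ψ|² dx.
Gaussian moments (u = x − x₀): ∫u^(2j)·e^(−2βu²) du = (2j−1)!!/(4β)^j · √(π/(2β)), odd powers integrate to 0; here √(π/(2β)) = 1.3010.
State is unnormalized: ∫|Ψ|² dx = 1.3010, and ∫Ψ*·V(x)·Ψ dx = -0.68408, so ⟨V⟩ = -0.68408 / 1.3010.
⟨V⟩ = -0.52580.

-0.5258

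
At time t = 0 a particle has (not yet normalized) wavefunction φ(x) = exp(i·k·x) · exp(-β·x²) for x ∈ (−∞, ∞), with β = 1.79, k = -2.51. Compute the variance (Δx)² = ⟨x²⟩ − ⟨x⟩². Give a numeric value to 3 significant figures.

Compute ⟨x⟩ and ⟨x²⟩ separately, then (Δx)² = ⟨x²⟩ − ⟨x⟩².
Gaussian moments: ∫x^(2j)·e^(−2βx²) dx = (2j−1)!!/(4β)^j · √(π/(2β)), odd powers integrate to 0; here √(π/(2β)) = 0.93677.
Normalization: ∫|φ|² dx = 0.93677.
⟨x⟩ = 0.0000 and ⟨x²⟩ = 0.13966.
(Δx)² = 0.13966 − (0.0000)² = 0.13966.

0.140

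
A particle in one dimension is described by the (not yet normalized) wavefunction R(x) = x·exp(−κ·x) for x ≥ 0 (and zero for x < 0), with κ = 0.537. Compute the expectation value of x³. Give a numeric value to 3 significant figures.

48.4

⟨x³⟩ = ∫ x³·|R|² dx / ∫|R|² dx (integrals over the domain).
Every integrand reduces to terms xʲ·e^(−2κx) on [0, ∞); use ∫₀^∞ xʲ·e^(−2κx) dx = j!/(2κ)^(j+1).
State is unnormalized: ∫|R|² dx = 1.6144, and ∫R*·x³·R dx = 78.191, so ⟨x³⟩ = 78.191 / 1.6144.
⟨x³⟩ = 48.433.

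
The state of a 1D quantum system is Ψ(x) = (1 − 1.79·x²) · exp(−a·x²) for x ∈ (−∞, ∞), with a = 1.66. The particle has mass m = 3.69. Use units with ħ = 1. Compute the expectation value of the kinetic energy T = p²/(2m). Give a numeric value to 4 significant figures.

0.6785

T = −(ħ²/2m) d²/dx², so ⟨T⟩ = −(ħ²/2m) ∫ Ψ*·Ψ'' dx / ∫|Ψ|² dx; with m = 3.69.
Expand each integrand as polynomial × e^(−2ax²) and use ∫x^(2j)·e^(−2ax²) dx = (2j−1)!!/(4a)^j · √(π/(2a)), odd powers → 0; here √(π/(2a)) = 0.97276. Differentiate with the product rule, d/dx e^(−ax²) = −2ax·e^(−ax²).
State is unnormalized: ∫|Ψ|² dx = 0.66037, and ∫Ψ*·(−ħ²/2m · Ψ'') dx = 0.44808, so ⟨T⟩ = 0.44808 / 0.66037.
⟨T⟩ = 0.67853.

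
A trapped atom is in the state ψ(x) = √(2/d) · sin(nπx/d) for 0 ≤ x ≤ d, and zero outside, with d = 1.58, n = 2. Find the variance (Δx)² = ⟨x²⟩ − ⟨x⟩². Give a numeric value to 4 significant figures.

0.1764

Compute ⟨x⟩ and ⟨x²⟩ separately, then (Δx)² = ⟨x²⟩ − ⟨x⟩².
With sin²θ = (1 − cos2θ)/2 on 0 ≤ x ≤ d: ∫sin²(nπx/d) dx = d/2, ∫x·sin²(nπx/d) dx = d²/4, ∫x²·sin²(nπx/d) dx = d³·(1/6 − 1/(4n²π²)); higher powers xᵏ the same way, integrating xᵏ·cos(2nπx/d) by parts.
⟨x⟩ = 0.79000 and ⟨x²⟩ = 0.80052.
(Δx)² = 0.80052 − (0.79000)² = 0.17642.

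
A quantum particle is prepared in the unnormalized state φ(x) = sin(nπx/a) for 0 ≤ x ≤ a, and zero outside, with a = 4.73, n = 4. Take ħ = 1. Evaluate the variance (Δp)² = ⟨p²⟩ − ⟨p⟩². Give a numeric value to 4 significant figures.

7.058

Compute ⟨p⟩ and ⟨p²⟩ separately; (Δp)² = ⟨p²⟩ − ⟨p⟩².
d/dx sin(nπx/a) = (nπ/a)·cos(nπx/a) and d²/dx² sin(nπx/a) = −(nπ/a)²·sin(nπx/a); on 0 ≤ x ≤ a, ∫sin²(nπx/a) dx = a/2 and ∫sin(nπx/a)·cos(nπx/a) dx = 0.
Normalization: ∫|φ|² dx = 2.3650.
⟨p⟩ = 0.0000 and ⟨p²⟩ = 7.0583.
(Δp)² = 7.0583 − (0.0000)² = 7.0583.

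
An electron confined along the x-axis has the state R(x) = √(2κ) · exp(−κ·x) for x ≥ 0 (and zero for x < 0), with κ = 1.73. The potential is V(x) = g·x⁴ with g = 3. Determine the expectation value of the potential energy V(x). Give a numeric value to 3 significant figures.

⟨V⟩ = ∫ V(x)·|R|² dx.
Every integrand reduces to terms xʲ·e^(−2κx) on [0, ∞); use ∫₀^∞ xʲ·e^(−2κx) dx = j!/(2κ)^(j+1).
⟨V⟩ = 0.50238.

0.502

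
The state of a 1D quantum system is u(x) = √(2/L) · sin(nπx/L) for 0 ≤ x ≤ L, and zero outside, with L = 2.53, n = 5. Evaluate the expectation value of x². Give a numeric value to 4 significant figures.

⟨x²⟩ = ∫ x²·|u|² dx (integrals over the domain).
With sin²θ = (1 − cos2θ)/2 on 0 ≤ x ≤ L: ∫sin²(nπx/L) dx = L/2, ∫x·sin²(nπx/L) dx = L²/4, ∫x²·sin²(nπx/L) dx = L³·(1/6 − 1/(4n²π²)); higher powers xᵏ the same way, integrating xᵏ·cos(2nπx/L) by parts.
⟨x²⟩ = 2.1207.

2.121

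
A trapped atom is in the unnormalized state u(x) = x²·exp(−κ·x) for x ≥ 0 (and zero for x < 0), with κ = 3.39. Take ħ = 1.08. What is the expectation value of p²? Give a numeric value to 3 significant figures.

p² u = −ħ² d²u/dx²; ⟨p²⟩ = −ħ² ∫ u*·u'' dx / ∫|u|² dx.
Differentiate x²·exp(−κ·x) with the product rule; every integrand then reduces to terms xʲ·e^(−2κx) on [0, ∞), with ∫₀^∞ xʲ·e^(−2κx) dx = j!/(2κ)^(j+1).
State is unnormalized: ∫|u|² dx = 0.0016752, and ∫u*·(−ħ² u'') dx = 0.0074849, so ⟨p²⟩ = 0.0074849 / 0.0016752.
⟨p²⟩ = 4.4681.

4.47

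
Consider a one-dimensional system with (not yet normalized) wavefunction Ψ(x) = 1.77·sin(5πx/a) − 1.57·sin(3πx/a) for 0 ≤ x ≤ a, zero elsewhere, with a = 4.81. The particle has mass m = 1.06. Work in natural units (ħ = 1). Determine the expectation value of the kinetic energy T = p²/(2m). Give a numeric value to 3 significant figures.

3.61

T = −(ħ²/2m) d²/dx², so ⟨T⟩ = −(ħ²/2m) ∫ Ψ*·Ψ'' dx / ∫|Ψ|² dx; with m = 1.06.
d²/dx² sin(jπx/a) = −(jπ/a)²·sin(jπx/a); on 0 ≤ x ≤ a, ∫sin²(jπx/a) dx = a/2 and ∫sin(jπx/a)·sin(lπx/a) dx = 0 for j ≠ l, so only diagonal terms survive in ∫|Ψ|² and ∫Ψ·Ψ″; ∫Ψ·Ψ′ dx = [Ψ²/2] between the walls = 0.
State is unnormalized: ∫|Ψ|² dx = 13.463, and ∫Ψ*·(−ħ²/2m · Ψ'') dx = 48.639, so ⟨T⟩ = 48.639 / 13.463.
⟨T⟩ = 3.6129.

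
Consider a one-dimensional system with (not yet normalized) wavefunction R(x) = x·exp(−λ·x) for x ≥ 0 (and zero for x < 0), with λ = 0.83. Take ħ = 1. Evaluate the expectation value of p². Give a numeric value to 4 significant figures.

0.6889

p² R = −ħ² d²R/dx²; ⟨p²⟩ = −ħ² ∫ R*·R'' dx / ∫|R|² dx.
Differentiate x·exp(−λ·x) with the product rule; every integrand then reduces to terms xʲ·e^(−2λx) on [0, ∞), with ∫₀^∞ xʲ·e^(−2λx) dx = j!/(2λ)^(j+1).
State is unnormalized: ∫|R|² dx = 0.43723, and ∫R*·(−ħ² R'') dx = 0.30120, so ⟨p²⟩ = 0.30120 / 0.43723.
⟨p²⟩ = 0.68890.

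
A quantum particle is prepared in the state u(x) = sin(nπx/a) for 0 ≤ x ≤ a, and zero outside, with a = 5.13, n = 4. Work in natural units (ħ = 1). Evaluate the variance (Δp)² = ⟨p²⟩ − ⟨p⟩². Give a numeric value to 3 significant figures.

6.00

Compute ⟨p⟩ and ⟨p²⟩ separately; (Δp)² = ⟨p²⟩ − ⟨p⟩².
d/dx sin(nπx/a) = (nπ/a)·cos(nπx/a) and d²/dx² sin(nπx/a) = −(nπ/a)²·sin(nπx/a); on 0 ≤ x ≤ a, ∫sin²(nπx/a) dx = a/2 and ∫sin(nπx/a)·cos(nπx/a) dx = 0.
Normalization: ∫|u|² dx = 2.5650.
⟨p⟩ = 0.0000 and ⟨p²⟩ = 6.0005.
(Δp)² = 6.0005 − (0.0000)² = 6.0005.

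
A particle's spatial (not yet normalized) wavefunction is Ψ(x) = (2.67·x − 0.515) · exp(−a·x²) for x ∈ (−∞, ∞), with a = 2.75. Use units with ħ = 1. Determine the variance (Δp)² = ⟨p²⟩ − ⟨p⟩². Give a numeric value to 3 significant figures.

Compute ⟨p⟩ and ⟨p²⟩ separately; (Δp)² = ⟨p²⟩ − ⟨p⟩².
Expand each integrand as polynomial × e^(−2ax²) and use ∫x^(2j)·e^(−2ax²) dx = (2j−1)!!/(4a)^j · √(π/(2a)), odd powers → 0; here √(π/(2a)) = 0.75578. Differentiate with the product rule, d/dx e^(−ax²) = −2ax·e^(−ax²).
Normalization: ∫|Ψ|² dx = 0.69026.
⟨p⟩ = 0.0000 and ⟨p²⟩ = 6.6528.
(Δp)² = 6.6528 − (0.0000)² = 6.6528.

6.65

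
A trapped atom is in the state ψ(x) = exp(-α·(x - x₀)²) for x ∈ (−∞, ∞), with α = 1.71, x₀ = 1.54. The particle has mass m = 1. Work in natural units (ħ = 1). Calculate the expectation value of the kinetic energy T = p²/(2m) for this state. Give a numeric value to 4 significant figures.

T = −(ħ²/2m) d²/dx², so ⟨T⟩ = −(ħ²/2m) ∫ ψ*·ψ'' dx / ∫|ψ|² dx; with m = 1.
Gaussian moments (u = x − x₀): ∫u^(2j)·e^(−2αu²) du = (2j−1)!!/(4α)^j · √(π/(2α)), odd powers integrate to 0; here √(π/(2α)) = 0.95843. Derivatives: d/dx e^(−αu²) = −2αu·e^(−αu²), d²/dx² e^(−αu²) = (4α²u² − 2α)·e^(−αu²).
State is unnormalized: ∫|ψ|² dx = 0.95843, and ∫ψ*·(−ħ²/2m · ψ'') dx = 0.81946, so ⟨T⟩ = 0.81946 / 0.95843.
⟨T⟩ = 0.85500.

0.8550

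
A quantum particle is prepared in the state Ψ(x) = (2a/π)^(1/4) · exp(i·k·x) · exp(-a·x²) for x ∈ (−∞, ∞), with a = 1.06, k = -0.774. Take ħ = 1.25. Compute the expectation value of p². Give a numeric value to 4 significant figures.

p² Ψ = −ħ² d²Ψ/dx²; ⟨p²⟩ = −ħ² ∫ Ψ*·Ψ'' dx.
Gaussian moments: ∫x^(2j)·e^(−2ax²) dx = (2j−1)!!/(4a)^j · √(π/(2a)), odd powers integrate to 0; here √(π/(2a)) = 1.2173. Derivatives: Ψ′ = (ik − 2ax)·Ψ, Ψ″ = ((ik − 2ax)² − 2a)·Ψ; the odd-in-x pieces drop out.
⟨p²⟩ = 2.5923.

2.592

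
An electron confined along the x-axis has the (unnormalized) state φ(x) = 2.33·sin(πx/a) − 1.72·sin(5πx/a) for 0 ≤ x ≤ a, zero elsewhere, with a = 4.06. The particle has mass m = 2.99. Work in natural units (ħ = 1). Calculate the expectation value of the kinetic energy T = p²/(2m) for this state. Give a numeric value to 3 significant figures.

0.948

T = −(ħ²/2m) d²/dx², so ⟨T⟩ = −(ħ²/2m) ∫ φ*·φ'' dx / ∫|φ|² dx; with m = 2.99.
d²/dx² sin(jπx/a) = −(jπ/a)²·sin(jπx/a); on 0 ≤ x ≤ a, ∫sin²(jπx/a) dx = a/2 and ∫sin(jπx/a)·sin(lπx/a) dx = 0 for j ≠ l, so only diagonal terms survive in ∫|φ|² and ∫φ·φ″; ∫φ·φ′ dx = [φ²/2] between the walls = 0.
State is unnormalized: ∫|φ|² dx = 17.026, and ∫φ*·(−ħ²/2m · φ'') dx = 16.136, so ⟨T⟩ = 16.136 / 17.026.
⟨T⟩ = 0.94773.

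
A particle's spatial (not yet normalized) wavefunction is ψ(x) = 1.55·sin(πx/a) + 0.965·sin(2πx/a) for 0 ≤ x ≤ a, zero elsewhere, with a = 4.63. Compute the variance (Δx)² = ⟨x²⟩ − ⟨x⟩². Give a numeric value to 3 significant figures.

0.368

Compute ⟨x⟩ and ⟨x²⟩ separately, then (Δx)² = ⟨x²⟩ − ⟨x⟩².
On 0 ≤ x ≤ a (j ≠ l): ∫sin²(jπx/a) dx = a/2, ∫sin(jπx/a)·sin(lπx/a) dx = 0; diagonal moments ∫x·sin²(jπx/a) dx = a²/4, ∫x²·sin²(jπx/a) dx = a³·(1/6 − 1/(4j²π²)); cross terms ∫x·sin(jπx/a)·sin(lπx/a) dx = 0 for j + l even and −4jla²/(π²(j² − l²)²) for j + l odd, ∫x²·sin(jπx/a)·sin(lπx/a) dx = (−1)^(j+l)·4jla³/(π²(j² − l²)²); higher powers the same way via product-to-sum and parts.
Normalization: ∫|ψ|² dx = 7.7176.
⟨x⟩ = 1.5666 and ⟨x²⟩ = 2.8222.
(Δx)² = 2.8222 − (1.5666)² = 0.36786.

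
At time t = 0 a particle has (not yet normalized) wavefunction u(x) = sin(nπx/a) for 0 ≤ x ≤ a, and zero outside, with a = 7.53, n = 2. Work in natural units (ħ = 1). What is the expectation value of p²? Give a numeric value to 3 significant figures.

0.696

p² u = −ħ² d²u/dx²; ⟨p²⟩ = −ħ² ∫ u*·u'' dx / ∫|u|² dx.
d/dx sin(nπx/a) = (nπ/a)·cos(nπx/a) and d²/dx² sin(nπx/a) = −(nπ/a)²·sin(nπx/a); on 0 ≤ x ≤ a, ∫sin²(nπx/a) dx = a/2 and ∫sin(nπx/a)·cos(nπx/a) dx = 0.
State is unnormalized: ∫|u|² dx = 3.7650, and ∫u*·(−ħ² u'') dx = 2.6214, so ⟨p²⟩ = 2.6214 / 3.7650.
⟨p²⟩ = 0.69626.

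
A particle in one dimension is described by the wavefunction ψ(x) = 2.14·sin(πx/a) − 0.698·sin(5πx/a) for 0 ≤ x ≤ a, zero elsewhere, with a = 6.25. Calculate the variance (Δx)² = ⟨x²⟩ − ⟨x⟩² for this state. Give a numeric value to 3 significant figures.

Compute ⟨x⟩ and ⟨x²⟩ separately, then (Δx)² = ⟨x²⟩ − ⟨x⟩².
On 0 ≤ x ≤ a (j ≠ l): ∫sin²(jπx/a) dx = a/2, ∫sin(jπx/a)·sin(lπx/a) dx = 0; diagonal moments ∫x·sin²(jπx/a) dx = a²/4, ∫x²·sin²(jπx/a) dx = a³·(1/6 − 1/(4j²π²)); cross terms ∫x·sin(jπx/a)·sin(lπx/a) dx = 0 for j + l even and −4jla²/(π²(j² − l²)²) for j + l odd, ∫x²·sin(jπx/a)·sin(lπx/a) dx = (−1)^(j+l)·4jla³/(π²(j² − l²)²); higher powers the same way via product-to-sum and parts.
Normalization: ∫|ψ|² dx = 15.834.
⟨x⟩ = 3.1250 and ⟨x²⟩ = 11.063.
(Δx)² = 11.063 − (3.1250)² = 1.2969.

1.30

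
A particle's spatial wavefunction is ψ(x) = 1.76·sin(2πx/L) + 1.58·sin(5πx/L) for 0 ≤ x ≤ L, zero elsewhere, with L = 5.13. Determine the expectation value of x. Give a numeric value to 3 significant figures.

⟨x⟩ = ∫ x·|ψ|² dx / ∫|ψ|² dx (integrals over the domain).
On 0 ≤ x ≤ L (j ≠ l): ∫sin²(jπx/L) dx = L/2, ∫sin(jπx/L)·sin(lπx/L) dx = 0; diagonal moments ∫x·sin²(jπx/L) dx = L²/4, ∫x²·sin²(jπx/L) dx = L³·(1/6 − 1/(4j²π²)); cross terms ∫x·sin(jπx/L)·sin(lπx/L) dx = 0 for j + l even and −4jlL²/(π²(j² − l²)²) for j + l odd, ∫x²·sin(jπx/L)·sin(lπx/L) dx = (−1)^(j+l)·4jlL³/(π²(j² − l²)²); higher powers the same way via product-to-sum and parts.
State is unnormalized: ∫|ψ|² dx = 14.349, and ∫ψ*·x·ψ dx = 35.459, so ⟨x⟩ = 35.459 / 14.349.
⟨x⟩ = 2.4713.

2.47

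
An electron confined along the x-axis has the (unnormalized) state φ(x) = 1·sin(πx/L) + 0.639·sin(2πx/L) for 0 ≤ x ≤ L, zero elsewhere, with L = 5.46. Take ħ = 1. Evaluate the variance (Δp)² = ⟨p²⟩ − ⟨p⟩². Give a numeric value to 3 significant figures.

0.619

Compute ⟨p⟩ and ⟨p²⟩ separately; (Δp)² = ⟨p²⟩ − ⟨p⟩².
d²/dx² sin(jπx/L) = −(jπ/L)²·sin(jπx/L); on 0 ≤ x ≤ L, ∫sin²(jπx/L) dx = L/2 and ∫sin(jπx/L)·sin(lπx/L) dx = 0 for j ≠ l, so only diagonal terms survive in ∫|φ|² and ∫φ·φ″; ∫φ·φ′ dx = [φ²/2] between the walls = 0.
Normalization: ∫|φ|² dx = 3.8447.
⟨p⟩ = 0.0000 and ⟨p²⟩ = 0.61903.
(Δp)² = 0.61903 − (0.0000)² = 0.61903.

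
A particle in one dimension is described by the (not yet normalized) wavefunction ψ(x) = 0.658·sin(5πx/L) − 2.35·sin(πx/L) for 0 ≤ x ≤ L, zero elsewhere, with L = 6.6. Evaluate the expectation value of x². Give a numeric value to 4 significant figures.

⟨x²⟩ = ∫ x²·|ψ|² dx / ∫|ψ|² dx (integrals over the domain).
On 0 ≤ x ≤ L (j ≠ l): ∫sin²(jπx/L) dx = L/2, ∫sin(jπx/L)·sin(lπx/L) dx = 0; diagonal moments ∫x·sin²(jπx/L) dx = L²/4, ∫x²·sin²(jπx/L) dx = L³·(1/6 − 1/(4j²π²)); cross terms ∫x·sin(jπx/L)·sin(lπx/L) dx = 0 for j + l even and −4jlL²/(π²(j² − l²)²) for j + l odd, ∫x²·sin(jπx/L)·sin(lπx/L) dx = (−1)^(j+l)·4jlL³/(π²(j² − l²)²); higher powers the same way via product-to-sum and parts.
State is unnormalized: ∫|ψ|² dx = 19.653, and ∫ψ*·x²·ψ dx = 241.89, so ⟨x²⟩ = 241.89 / 19.653.
⟨x²⟩ = 12.308.

12.31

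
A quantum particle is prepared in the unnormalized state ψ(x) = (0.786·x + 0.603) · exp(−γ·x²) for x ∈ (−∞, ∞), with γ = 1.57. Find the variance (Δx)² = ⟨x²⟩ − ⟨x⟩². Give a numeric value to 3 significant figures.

Compute ⟨x⟩ and ⟨x²⟩ separately, then (Δx)² = ⟨x²⟩ − ⟨x⟩².
Expand each integrand as polynomial × e^(−2γx²) and use ∫x^(2j)·e^(−2γx²) dx = (2j−1)!!/(4γ)^j · √(π/(2γ)), odd powers → 0; here √(π/(2γ)) = 1.0003.
Normalization: ∫|ψ|² dx = 0.46210.
⟨x⟩ = 0.32673 and ⟨x²⟩ = 0.22705.
(Δx)² = 0.22705 − (0.32673)² = 0.12030.

0.120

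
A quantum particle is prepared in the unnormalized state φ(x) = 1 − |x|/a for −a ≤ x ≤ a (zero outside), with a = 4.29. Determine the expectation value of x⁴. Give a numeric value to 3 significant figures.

⟨x⁴⟩ = ∫ x⁴·|φ|² dx / ∫|φ|² dx (integrals over the domain).
φ is even, so ∫ over [−a, a] = 2∫₀ᵃ with φ = 1 − x/a there: ∫₀ᵃ (1 − x/a)² dx = a/3, ∫₀ᵃ x²(1 − x/a)² dx = a³/30, ∫₀ᵃ x⁴(1 − x/a)² dx = a⁵/105.
State is unnormalized: ∫|φ|² dx = 2.8600, and ∫φ*·x⁴·φ dx = 27.678, so ⟨x⁴⟩ = 27.678 / 2.8600.
⟨x⁴⟩ = 9.6775.

9.68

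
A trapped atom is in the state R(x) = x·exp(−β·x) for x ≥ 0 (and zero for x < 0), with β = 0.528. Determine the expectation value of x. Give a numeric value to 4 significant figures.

2.841

⟨x⟩ = ∫ x·|R|² dx / ∫|R|² dx (integrals over the domain).
Every integrand reduces to terms xʲ·e^(−2βx) on [0, ∞); use ∫₀^∞ xʲ·e^(−2βx) dx = j!/(2β)^(j+1).
State is unnormalized: ∫|R|² dx = 1.6984, and ∫R*·x·R dx = 4.8250, so ⟨x⟩ = 4.8250 / 1.6984.
⟨x⟩ = 2.8409.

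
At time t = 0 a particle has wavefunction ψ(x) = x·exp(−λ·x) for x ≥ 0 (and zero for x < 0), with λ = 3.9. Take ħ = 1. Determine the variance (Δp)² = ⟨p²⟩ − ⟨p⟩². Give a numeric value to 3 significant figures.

Compute ⟨p⟩ and ⟨p²⟩ separately; (Δp)² = ⟨p²⟩ − ⟨p⟩².
Differentiate x·exp(−λ·x) with the product rule; every integrand then reduces to terms xʲ·e^(−2λx) on [0, ∞), with ∫₀^∞ xʲ·e^(−2λx) dx = j!/(2λ)^(j+1).
Normalization: ∫|ψ|² dx = 0.0042145.
⟨p⟩ = 0.0000 and ⟨p²⟩ = 15.210.
(Δp)² = 15.210 − (0.0000)² = 15.210.

15.2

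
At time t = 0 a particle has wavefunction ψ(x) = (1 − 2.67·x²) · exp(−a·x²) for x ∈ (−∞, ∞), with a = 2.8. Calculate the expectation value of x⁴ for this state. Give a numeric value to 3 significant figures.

0.0209

⟨x⁴⟩ = ∫ x⁴·|ψ|² dx / ∫|ψ|² dx (integrals over the domain).
Expand each integrand as polynomial × e^(−2ax²) and use ∫x^(2j)·e^(−2ax²) dx = (2j−1)!!/(4a)^j · √(π/(2a)), odd powers → 0; here √(π/(2a)) = 0.74900.
State is unnormalized: ∫|ψ|² dx = 0.51959, and ∫ψ*·x⁴·ψ dx = 0.010840, so ⟨x⁴⟩ = 0.010840 / 0.51959.
⟨x⁴⟩ = 0.020863.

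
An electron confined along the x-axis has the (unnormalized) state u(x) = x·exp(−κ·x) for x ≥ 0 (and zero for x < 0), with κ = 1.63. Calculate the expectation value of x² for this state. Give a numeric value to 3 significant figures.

1.13

⟨x²⟩ = ∫ x²·|u|² dx / ∫|u|² dx (integrals over the domain).
Every integrand reduces to terms xʲ·e^(−2κx) on [0, ∞); use ∫₀^∞ xʲ·e^(−2κx) dx = j!/(2κ)^(j+1).
State is unnormalized: ∫|u|² dx = 0.057727, and ∫u*·x²·u dx = 0.065181, so ⟨x²⟩ = 0.065181 / 0.057727.
⟨x²⟩ = 1.1291.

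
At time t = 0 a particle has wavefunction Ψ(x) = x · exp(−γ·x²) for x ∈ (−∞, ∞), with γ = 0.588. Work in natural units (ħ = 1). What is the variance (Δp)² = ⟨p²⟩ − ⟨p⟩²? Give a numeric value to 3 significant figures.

1.76

Compute ⟨p⟩ and ⟨p²⟩ separately; (Δp)² = ⟨p²⟩ − ⟨p⟩².
Expand each integrand as polynomial × e^(−2γx²) and use ∫x^(2j)·e^(−2γx²) dx = (2j−1)!!/(4γ)^j · √(π/(2γ)), odd powers → 0; here √(π/(2γ)) = 1.6344. Differentiate with the product rule, d/dx e^(−γx²) = −2γx·e^(−γx²).
Normalization: ∫|Ψ|² dx = 0.69492.
⟨p⟩ = 0.0000 and ⟨p²⟩ = 1.7640.
(Δp)² = 1.7640 − (0.0000)² = 1.7640.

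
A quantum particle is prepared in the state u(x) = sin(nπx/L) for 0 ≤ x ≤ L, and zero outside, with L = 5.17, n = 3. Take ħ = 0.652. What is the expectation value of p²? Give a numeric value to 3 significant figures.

p² u = −ħ² d²u/dx²; ⟨p²⟩ = −ħ² ∫ u*·u'' dx / ∫|u|² dx.
d/dx sin(nπx/L) = (nπ/L)·cos(nπx/L) and d²/dx² sin(nπx/L) = −(nπ/L)²·sin(nπx/L); on 0 ≤ x ≤ L, ∫sin²(nπx/L) dx = L/2 and ∫sin(nπx/L)·cos(nπx/L) dx = 0.
State is unnormalized: ∫|u|² dx = 2.5850, and ∫u*·(−ħ² u'') dx = 3.6519, so ⟨p²⟩ = 3.6519 / 2.5850.
⟨p²⟩ = 1.4127.

1.41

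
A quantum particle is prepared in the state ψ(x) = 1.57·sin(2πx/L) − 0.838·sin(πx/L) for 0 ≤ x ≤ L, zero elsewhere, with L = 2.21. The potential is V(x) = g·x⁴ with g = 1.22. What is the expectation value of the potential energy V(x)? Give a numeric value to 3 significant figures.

7.54

⟨V⟩ = ∫ V(x)·|ψ|² dx / ∫|ψ|² dx.
On 0 ≤ x ≤ L (j ≠ l): ∫sin²(jπx/L) dx = L/2, ∫sin(jπx/L)·sin(lπx/L) dx = 0; diagonal moments ∫x·sin²(jπx/L) dx = L²/4, ∫x²·sin²(jπx/L) dx = L³·(1/6 − 1/(4j²π²)); cross terms ∫x·sin(jπx/L)·sin(lπx/L) dx = 0 for j + l even and −4jlL²/(π²(j² − l²)²) for j + l odd, ∫x²·sin(jπx/L)·sin(lπx/L) dx = (−1)^(j+l)·4jlL³/(π²(j² − l²)²); higher powers the same way via product-to-sum and parts.
State is unnormalized: ∫|ψ|² dx = 3.4997, and ∫ψ*·V(x)·ψ dx = 26.391, so ⟨V⟩ = 26.391 / 3.4997.
⟨V⟩ = 7.5409.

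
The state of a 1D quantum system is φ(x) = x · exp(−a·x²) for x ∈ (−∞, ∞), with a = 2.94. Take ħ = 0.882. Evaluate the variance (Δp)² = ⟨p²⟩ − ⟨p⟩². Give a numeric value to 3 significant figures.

Compute ⟨p⟩ and ⟨p²⟩ separately; (Δp)² = ⟨p²⟩ − ⟨p⟩².
Expand each integrand as polynomial × e^(−2ax²) and use ∫x^(2j)·e^(−2ax²) dx = (2j−1)!!/(4a)^j · √(π/(2a)), odd powers → 0; here √(π/(2a)) = 0.73095. Differentiate with the product rule, d/dx e^(−ax²) = −2ax·e^(−ax²).
Normalization: ∫|φ|² dx = 0.062155.
⟨p⟩ = 0.0000 and ⟨p²⟩ = 6.8613.
(Δp)² = 6.8613 − (0.0000)² = 6.8613.

6.86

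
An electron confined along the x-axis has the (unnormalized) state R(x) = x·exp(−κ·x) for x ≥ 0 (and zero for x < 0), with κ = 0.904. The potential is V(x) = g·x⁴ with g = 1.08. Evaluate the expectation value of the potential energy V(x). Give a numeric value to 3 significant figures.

⟨V⟩ = ∫ V(x)·|R|² dx / ∫|R|² dx.
Every integrand reduces to terms xʲ·e^(−2κx) on [0, ∞); use ∫₀^∞ xʲ·e^(−2κx) dx = j!/(2κ)^(j+1).
State is unnormalized: ∫|R|² dx = 0.33840, and ∫R*·V(x)·R dx = 12.313, so ⟨V⟩ = 12.313 / 0.33840.
⟨V⟩ = 36.386.

36.4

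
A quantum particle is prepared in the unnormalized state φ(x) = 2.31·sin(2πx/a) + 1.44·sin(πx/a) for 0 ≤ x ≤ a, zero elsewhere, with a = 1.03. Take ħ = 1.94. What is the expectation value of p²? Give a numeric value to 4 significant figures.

p² φ = −ħ² d²φ/dx²; ⟨p²⟩ = −ħ² ∫ φ*·φ'' dx / ∫|φ|² dx.
d²/dx² sin(jπx/a) = −(jπ/a)²·sin(jπx/a); on 0 ≤ x ≤ a, ∫sin²(jπx/a) dx = a/2 and ∫sin(jπx/a)·sin(lπx/a) dx = 0 for j ≠ l, so only diagonal terms survive in ∫|φ|² and ∫φ·φ″; ∫φ·φ′ dx = [φ²/2] between the walls = 0.
State is unnormalized: ∫|φ|² dx = 3.8160, and ∫φ*·(−ħ² φ'') dx = 422.27, so ⟨p²⟩ = 422.27 / 3.8160.
⟨p²⟩ = 110.66.

110.7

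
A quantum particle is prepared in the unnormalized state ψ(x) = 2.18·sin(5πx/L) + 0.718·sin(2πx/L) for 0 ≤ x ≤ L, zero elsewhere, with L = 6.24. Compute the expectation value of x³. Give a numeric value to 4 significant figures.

⟨x³⟩ = ∫ x³·|ψ|² dx / ∫|ψ|² dx (integrals over the domain).
On 0 ≤ x ≤ L (j ≠ l): ∫sin²(jπx/L) dx = L/2, ∫sin(jπx/L)·sin(lπx/L) dx = 0; diagonal moments ∫x·sin²(jπx/L) dx = L²/4, ∫x²·sin²(jπx/L) dx = L³·(1/6 − 1/(4j²π²)); cross terms ∫x·sin(jπx/L)·sin(lπx/L) dx = 0 for j + l even and −4jlL²/(π²(j² − l²)²) for j + l odd, ∫x²·sin(jπx/L)·sin(lπx/L) dx = (−1)^(j+l)·4jlL³/(π²(j² − l²)²); higher powers the same way via product-to-sum and parts.
State is unnormalized: ∫|ψ|² dx = 16.436, and ∫ψ*·x³·ψ dx = 918.05, so ⟨x³⟩ = 918.05 / 16.436.
⟨x³⟩ = 55.856.

55.86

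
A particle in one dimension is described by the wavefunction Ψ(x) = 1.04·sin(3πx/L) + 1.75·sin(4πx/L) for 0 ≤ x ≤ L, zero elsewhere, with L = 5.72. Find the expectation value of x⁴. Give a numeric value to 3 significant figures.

64.3

⟨x⁴⟩ = ∫ x⁴·|Ψ|² dx / ∫|Ψ|² dx (integrals over the domain).
On 0 ≤ x ≤ L (j ≠ l): ∫sin²(jπx/L) dx = L/2, ∫sin(jπx/L)·sin(lπx/L) dx = 0; diagonal moments ∫x·sin²(jπx/L) dx = L²/4, ∫x²·sin²(jπx/L) dx = L³·(1/6 − 1/(4j²π²)); cross terms ∫x·sin(jπx/L)·sin(lπx/L) dx = 0 for j + l even and −4jlL²/(π²(j² − l²)²) for j + l odd, ∫x²·sin(jπx/L)·sin(lπx/L) dx = (−1)^(j+l)·4jlL³/(π²(j² − l²)²); higher powers the same way via product-to-sum and parts.
State is unnormalized: ∫|Ψ|² dx = 11.852, and ∫Ψ*·x⁴·Ψ dx = 762.26, so ⟨x⁴⟩ = 762.26 / 11.852.
⟨x⁴⟩ = 64.314.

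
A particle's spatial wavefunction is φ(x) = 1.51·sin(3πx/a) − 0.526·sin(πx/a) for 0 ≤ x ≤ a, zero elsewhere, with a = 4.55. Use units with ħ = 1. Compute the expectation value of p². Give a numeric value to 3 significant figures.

p² φ = −ħ² d²φ/dx²; ⟨p²⟩ = −ħ² ∫ φ*·φ'' dx / ∫|φ|² dx.
d²/dx² sin(jπx/a) = −(jπ/a)²·sin(jπx/a); on 0 ≤ x ≤ a, ∫sin²(jπx/a) dx = a/2 and ∫sin(jπx/a)·sin(lπx/a) dx = 0 for j ≠ l, so only diagonal terms survive in ∫|φ|² and ∫φ·φ″; ∫φ·φ′ dx = [φ²/2] between the walls = 0.
State is unnormalized: ∫|φ|² dx = 5.8167, and ∫φ*·(−ħ² φ'') dx = 22.556, so ⟨p²⟩ = 22.556 / 5.8167.
⟨p²⟩ = 3.8779.

3.88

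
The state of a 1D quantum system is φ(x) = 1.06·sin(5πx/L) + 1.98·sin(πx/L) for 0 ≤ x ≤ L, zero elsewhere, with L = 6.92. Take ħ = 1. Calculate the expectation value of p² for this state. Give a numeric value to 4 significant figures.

1.308

p² φ = −ħ² d²φ/dx²; ⟨p²⟩ = −ħ² ∫ φ*·φ'' dx / ∫|φ|² dx.
d²/dx² sin(jπx/L) = −(jπ/L)²·sin(jπx/L); on 0 ≤ x ≤ L, ∫sin²(jπx/L) dx = L/2 and ∫sin(jπx/L)·sin(lπx/L) dx = 0 for j ≠ l, so only diagonal terms survive in ∫|φ|² and ∫φ·φ″; ∫φ·φ′ dx = [φ²/2] between the walls = 0.
State is unnormalized: ∫|φ|² dx = 17.452, and ∫φ*·(−ħ² φ'') dx = 22.827, so ⟨p²⟩ = 22.827 / 17.452.
⟨p²⟩ = 1.3080.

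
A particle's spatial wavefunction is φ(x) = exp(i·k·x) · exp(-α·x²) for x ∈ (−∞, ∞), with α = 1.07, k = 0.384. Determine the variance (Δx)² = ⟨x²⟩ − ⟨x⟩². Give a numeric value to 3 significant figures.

0.234

Compute ⟨x⟩ and ⟨x²⟩ separately, then (Δx)² = ⟨x²⟩ − ⟨x⟩².
Gaussian moments: ∫x^(2j)·e^(−2αx²) dx = (2j−1)!!/(4α)^j · √(π/(2α)), odd powers integrate to 0; here √(π/(2α)) = 1.2116.
Normalization: ∫|φ|² dx = 1.2116.
⟨x⟩ = 0.0000 and ⟨x²⟩ = 0.23364.
(Δx)² = 0.23364 − (0.0000)² = 0.23364.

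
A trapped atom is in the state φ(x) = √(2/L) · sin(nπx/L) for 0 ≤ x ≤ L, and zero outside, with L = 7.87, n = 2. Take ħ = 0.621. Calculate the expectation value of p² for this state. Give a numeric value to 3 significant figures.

p² φ = −ħ² d²φ/dx²; ⟨p²⟩ = −ħ² ∫ φ*·φ'' dx.
d/dx sin(nπx/L) = (nπ/L)·cos(nπx/L) and d²/dx² sin(nπx/L) = −(nπ/L)²·sin(nπx/L); on 0 ≤ x ≤ L, ∫sin²(nπx/L) dx = L/2 and ∫sin(nπx/L)·cos(nπx/L) dx = 0.
⟨p²⟩ = 0.24581.

0.246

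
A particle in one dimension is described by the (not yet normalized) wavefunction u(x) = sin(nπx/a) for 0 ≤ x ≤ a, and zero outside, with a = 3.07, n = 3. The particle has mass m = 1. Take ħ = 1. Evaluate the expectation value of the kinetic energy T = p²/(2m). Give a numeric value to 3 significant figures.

T = −(ħ²/2m) d²/dx², so ⟨T⟩ = −(ħ²/2m) ∫ u*·u'' dx / ∫|u|² dx; with m = 1.
d/dx sin(nπx/a) = (nπ/a)·cos(nπx/a) and d²/dx² sin(nπx/a) = −(nπ/a)²·sin(nπx/a); on 0 ≤ x ≤ a, ∫sin²(nπx/a) dx = a/2 and ∫sin(nπx/a)·cos(nπx/a) dx = 0.
State is unnormalized: ∫|u|² dx = 1.5350, and ∫u*·(−ħ²/2m · u'') dx = 7.2334, so ⟨T⟩ = 7.2334 / 1.5350.
⟨T⟩ = 4.7123.

4.71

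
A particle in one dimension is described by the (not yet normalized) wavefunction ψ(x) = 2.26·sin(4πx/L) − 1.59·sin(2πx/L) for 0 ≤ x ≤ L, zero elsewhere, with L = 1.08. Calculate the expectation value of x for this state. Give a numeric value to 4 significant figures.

0.5400

⟨x⟩ = ∫ x·|ψ|² dx / ∫|ψ|² dx (integrals over the domain).
On 0 ≤ x ≤ L (j ≠ l): ∫sin²(jπx/L) dx = L/2, ∫sin(jπx/L)·sin(lπx/L) dx = 0; diagonal moments ∫x·sin²(jπx/L) dx = L²/4, ∫x²·sin²(jπx/L) dx = L³·(1/6 − 1/(4j²π²)); cross terms ∫x·sin(jπx/L)·sin(lπx/L) dx = 0 for j + l even and −4jlL²/(π²(j² − l²)²) for j + l odd, ∫x²·sin(jπx/L)·sin(lπx/L) dx = (−1)^(j+l)·4jlL³/(π²(j² − l²)²); higher powers the same way via product-to-sum and parts.
State is unnormalized: ∫|ψ|² dx = 4.1233, and ∫ψ*·x·ψ dx = 2.2266, so ⟨x⟩ = 2.2266 / 4.1233.
⟨x⟩ = 0.54000.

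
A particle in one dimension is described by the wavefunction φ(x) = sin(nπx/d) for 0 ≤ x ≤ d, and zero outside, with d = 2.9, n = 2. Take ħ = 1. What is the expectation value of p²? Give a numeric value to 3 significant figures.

p² φ = −ħ² d²φ/dx²; ⟨p²⟩ = −ħ² ∫ φ*·φ'' dx / ∫|φ|² dx.
d/dx sin(nπx/d) = (nπ/d)·cos(nπx/d) and d²/dx² sin(nπx/d) = −(nπ/d)²·sin(nπx/d); on 0 ≤ x ≤ d, ∫sin²(nπx/d) dx = d/2 and ∫sin(nπx/d)·cos(nπx/d) dx = 0.
State is unnormalized: ∫|φ|² dx = 1.4500, and ∫φ*·(−ħ² φ'') dx = 6.8066, so ⟨p²⟩ = 6.8066 / 1.4500.
⟨p²⟩ = 4.6942.

4.69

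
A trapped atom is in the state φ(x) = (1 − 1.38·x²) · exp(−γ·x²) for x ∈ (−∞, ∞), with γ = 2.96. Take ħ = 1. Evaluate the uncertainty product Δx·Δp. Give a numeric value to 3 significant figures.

Δx = √(⟨x²⟩−⟨x⟩²), Δp = √(⟨p²⟩−⟨p⟩²).
Expand each integrand as polynomial × e^(−2γx²) and use ∫x^(2j)·e^(−2γx²) dx = (2j−1)!!/(4γ)^j · √(π/(2γ)), odd powers → 0; here √(π/(2γ)) = 0.72847. Differentiate with the product rule, d/dx e^(−γx²) = −2γx·e^(−γx²).
Normalization: ∫|φ|² dx = 0.58835.
⟨x⟩ = 0.0000, ⟨x²⟩ = 0.052753 ⇒ Δx = 0.22968.
⟨p⟩ = 0.0000, ⟨p²⟩ = 4.8678 ⇒ Δp = 2.2063.
Δx·Δp = 0.50674.

0.507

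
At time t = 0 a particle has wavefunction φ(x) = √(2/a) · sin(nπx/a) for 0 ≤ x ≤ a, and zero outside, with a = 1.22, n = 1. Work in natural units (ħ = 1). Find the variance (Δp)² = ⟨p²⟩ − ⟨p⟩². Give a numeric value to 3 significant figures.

6.63

Compute ⟨p⟩ and ⟨p²⟩ separately; (Δp)² = ⟨p²⟩ − ⟨p⟩².
d/dx sin(nπx/a) = (nπ/a)·cos(nπx/a) and d²/dx² sin(nπx/a) = −(nπ/a)²·sin(nπx/a); on 0 ≤ x ≤ a, ∫sin²(nπx/a) dx = a/2 and ∫sin(nπx/a)·cos(nπx/a) dx = 0.
⟨p⟩ = 0.0000 and ⟨p²⟩ = 6.6310.
(Δp)² = 6.6310 − (0.0000)² = 6.6310.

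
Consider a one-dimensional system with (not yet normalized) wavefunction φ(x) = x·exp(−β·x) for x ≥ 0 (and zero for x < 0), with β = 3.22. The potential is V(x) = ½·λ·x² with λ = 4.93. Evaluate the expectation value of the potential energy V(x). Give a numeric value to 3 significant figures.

0.713

⟨V⟩ = ∫ V(x)·|φ|² dx / ∫|φ|² dx.
Every integrand reduces to terms xʲ·e^(−2βx) on [0, ∞); use ∫₀^∞ xʲ·e^(−2βx) dx = j!/(2β)^(j+1).
State is unnormalized: ∫|φ|² dx = 0.0074881, and ∫φ*·V(x)·φ dx = 0.0053407, so ⟨V⟩ = 0.0053407 / 0.0074881.
⟨V⟩ = 0.71322.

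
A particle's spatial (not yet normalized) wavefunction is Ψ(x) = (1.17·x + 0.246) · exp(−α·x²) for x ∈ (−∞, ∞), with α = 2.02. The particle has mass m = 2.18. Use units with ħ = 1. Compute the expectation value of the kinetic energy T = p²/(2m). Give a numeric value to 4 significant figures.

T = −(ħ²/2m) d²/dx², so ⟨T⟩ = −(ħ²/2m) ∫ Ψ*·Ψ'' dx / ∫|Ψ|² dx; with m = 2.18.
Expand each integrand as polynomial × e^(−2αx²) and use ∫x^(2j)·e^(−2αx²) dx = (2j−1)!!/(4α)^j · √(π/(2α)), odd powers → 0; here √(π/(2α)) = 0.88183. Differentiate with the product rule, d/dx e^(−αx²) = −2αx·e^(−αx²).
State is unnormalized: ∫|Ψ|² dx = 0.20276, and ∫Ψ*·(−ħ²/2m · Ψ'') dx = 0.23237, so ⟨T⟩ = 0.23237 / 0.20276.
⟨T⟩ = 1.1460.

1.146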